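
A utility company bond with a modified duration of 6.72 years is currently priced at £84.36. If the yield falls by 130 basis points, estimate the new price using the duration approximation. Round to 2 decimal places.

£91.73

Duration approximation: ΔP/P ≈ -D_mod · Δy = -6.72 × (-0.013) = +0.087360.
New price ≈ 84.36 × (1 + 0.087360) = 91.7296896.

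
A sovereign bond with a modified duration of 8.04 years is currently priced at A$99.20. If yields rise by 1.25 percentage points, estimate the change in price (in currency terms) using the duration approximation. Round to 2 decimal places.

-A$9.97

Duration approximation: ΔP/P ≈ -D_mod · Δy = -8.04 × (+0.0125) = -0.100500.
ΔP ≈ 99.20 × (-0.100500) = -9.96960.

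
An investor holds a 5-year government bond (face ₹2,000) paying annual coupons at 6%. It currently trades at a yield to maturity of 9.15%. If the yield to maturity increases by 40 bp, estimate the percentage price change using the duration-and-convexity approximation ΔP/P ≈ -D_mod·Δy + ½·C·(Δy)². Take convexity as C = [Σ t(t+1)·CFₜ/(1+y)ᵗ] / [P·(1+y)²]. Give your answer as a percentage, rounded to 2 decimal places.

-1.60%

With y = 0.0915:
  t   CF        PV=CF/(1+0.0915)^t    t·PV        t(t+1)·PV
  1       120.00       109.9404       109.9404         219.8809
  2       120.00       100.7242       201.4484         604.3451
  3       120.00        92.2805       276.8416       1,107.3662
  4       120.00        84.5447       338.1787       1,690.8936
  5     2,120.00     1,368.4129     6,842.0645      41,052.3871
  Σ                  1,755.9027     7,768.4736      44,674.8729
P = 1,755.9027; D_Mac = 4.42420 yrs; D_mod = 4.05333 yrs; C = 21.35578.
Duration effect: -4.05333 × (+0.004) = -0.016213
Convexity effect: 0.5 × 21.35578 × (0.004)² = +0.0001708
ΔP/P ≈ -0.016213 + 0.0001708 = -0.016042 = -1.6042%.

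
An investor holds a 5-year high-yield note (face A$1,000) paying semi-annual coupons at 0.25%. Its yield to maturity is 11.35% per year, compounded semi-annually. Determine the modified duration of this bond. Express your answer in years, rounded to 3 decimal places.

Periodic yield y = 0.05675. First find Macaulay duration:
  t   CF        PV=CF/(1+0.05675)^t    t·PV
  1         1.25         1.1829         1.1829
  2         1.25         1.1193         2.2387
  3         1.25         1.0592         3.1777
  4         1.25         1.0024         4.0094
  5         1.25         0.9485         4.7426
  6         1.25         0.8976         5.3855
  7         1.25         0.8494         5.9457
  8         1.25         0.8038         6.4302
  9         1.25         0.7606         6.8455
  10    1,001.25       576.5274     5,765.2742
  Σ                    585.1511     5,805.2323
P = 585.1511; Macaulay duration = 5,805.2323 / 585.1511 = 9.92091 half-year periods = 4.96046 years.
Modified duration = D_Mac / (1 + y) = 4.96046 / 1.05675 = 4.69407 years.

4.694 years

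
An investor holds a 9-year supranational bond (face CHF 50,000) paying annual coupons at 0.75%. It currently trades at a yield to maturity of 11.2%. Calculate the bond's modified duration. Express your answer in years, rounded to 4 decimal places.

Periodic yield y = 0.112. First find Macaulay duration:
  t   CF        PV=CF/(1+0.112)^t    t·PV
  1       375.00       337.2302       337.2302
  2       375.00       303.2646       606.5292
  3       375.00       272.7199       818.1598
  4       375.00       245.2518       981.0070
  5       375.00       220.5501     1,102.7507
  6       375.00       198.3365     1,190.0187
  7       375.00       178.3601     1,248.5208
  8       375.00       160.3958     1,283.1663
  9    50,375.00    19,376.3501   174,387.1513
  Σ                 21,292.4591   181,954.5341
P = 21,292.4591; Macaulay duration = 181,954.5341 / 21,292.4591 = 8.54549 years.
Modified duration = D_Mac / (1 + y) = 8.54549 / 1.112 = 7.68479 years.

7.6848 years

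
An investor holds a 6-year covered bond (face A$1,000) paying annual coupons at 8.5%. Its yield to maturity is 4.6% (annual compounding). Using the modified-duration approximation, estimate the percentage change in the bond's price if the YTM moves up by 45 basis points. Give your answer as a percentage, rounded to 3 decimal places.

-2.169%

Periodic yield y = 0.046. Modified duration first:
  t   CF        PV=CF/(1+0.046)^t    t·PV
  1        85.00        81.2620        81.2620
  2        85.00        77.6883       155.3766
  3        85.00        74.2718       222.8154
  4        85.00        71.0055       284.0221
  5        85.00        67.8829       339.4146
  6     1,085.00       828.3991     4,970.3947
  Σ                  1,200.5096     6,053.2854
P = 1,200.5096; D_Mac = 5.04226 yrs; D_mod = 5.04226/(1+0.046) = 4.82052 yrs.
ΔP/P ≈ -D_mod · Δy = -4.82052 × (+0.0045) = -0.021692 = -2.1692%.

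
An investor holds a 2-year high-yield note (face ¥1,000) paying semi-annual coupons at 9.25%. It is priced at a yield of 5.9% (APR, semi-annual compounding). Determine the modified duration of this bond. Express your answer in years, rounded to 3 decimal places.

1.822 years

Periodic yield y = 0.0295. First find Macaulay duration:
  t   CF        PV=CF/(1+0.0295)^t    t·PV
  1        46.25        44.9247        44.9247
  2        46.25        43.6374        87.2748
  3        46.25        42.3870       127.1610
  4     1,046.25       931.3868     3,725.5471
  Σ                  1,062.3359     3,984.9077
P = 1,062.3359; Macaulay duration = 3,984.9077 / 1,062.3359 = 3.75108 half-year periods = 1.87554 years.
Modified duration = D_Mac / (1 + y) = 1.87554 / 1.0295 = 1.82180 years.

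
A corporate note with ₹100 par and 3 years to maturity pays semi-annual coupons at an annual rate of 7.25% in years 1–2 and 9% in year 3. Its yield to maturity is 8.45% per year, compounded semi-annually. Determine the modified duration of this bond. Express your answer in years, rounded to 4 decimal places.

2.6336 years

Periodic yield y = 0.04225. First find Macaulay duration:
  t   CF        PV=CF/(1+0.04225)^t    t·PV
  1        3.625         3.4781         3.4781
  2        3.625         3.3371         6.6741
  3        3.625         3.2018         9.6054
  4        3.625         3.0720        12.2880
  5        4.500         3.6589        18.2946
  6      104.500        81.5239       489.1433
  Σ                     98.2717       539.4834
P = 98.2717; Macaulay duration = 539.4834 / 98.2717 = 5.48971 half-year periods = 2.74486 years.
Modified duration = D_Mac / (1 + y) = 2.74486 / 1.04225 = 2.63359 years.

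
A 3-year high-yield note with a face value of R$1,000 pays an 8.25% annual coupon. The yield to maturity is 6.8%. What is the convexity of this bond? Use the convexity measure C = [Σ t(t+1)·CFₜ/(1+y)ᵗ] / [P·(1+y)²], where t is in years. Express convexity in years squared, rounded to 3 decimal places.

9.502

With y = 0.068:
  t   CF        PV=CF/(1+0.068)^t    t·PV        t(t+1)·PV
  1        82.50        77.2472        77.2472         154.4944
  2        82.50        72.3288       144.6577         433.9730
  3     1,082.50       888.6160     2,665.8481      10,663.3924
  Σ                  1,038.1921     2,887.7530      11,251.8598
P = 1,038.1921.
Convexity = Σ t(t+1)·PV / [P·(1+y)²] = 11,251.8598 / (1,038.1921 × 1.140624) = 9.50176.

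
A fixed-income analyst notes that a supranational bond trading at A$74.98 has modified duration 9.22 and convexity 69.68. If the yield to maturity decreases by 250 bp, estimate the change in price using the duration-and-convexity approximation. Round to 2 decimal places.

Duration effect: -D_mod·Δy = -9.22 × (-0.025) = +0.230500
Convexity effect: ½·C·(Δy)² = 0.5 × 69.68 × (-0.025)² = +0.0217750
ΔP/P ≈ +0.230500 + 0.0217750 = +0.252275
ΔP ≈ 74.98 × (+0.252275) = +18.9155795.

+A$18.92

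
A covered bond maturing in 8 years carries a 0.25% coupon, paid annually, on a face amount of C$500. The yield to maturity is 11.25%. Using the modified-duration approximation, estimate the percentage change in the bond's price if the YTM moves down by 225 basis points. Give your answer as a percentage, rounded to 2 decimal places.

+15.94%

Periodic yield y = 0.1125. Modified duration first:
  t   CF        PV=CF/(1+0.1125)^t    t·PV
  1         1.25         1.1236         1.1236
  2         1.25         1.0100         2.0199
  3         1.25         0.9078         2.7235
  4         1.25         0.8160         3.2641
  5         1.25         0.7335         3.6676
  6         1.25         0.6593         3.9560
  7         1.25         0.5927         4.1487
  8       501.25       213.6261     1,709.0085
  Σ                    219.4690     1,729.9120
P = 219.4690; D_Mac = 7.88226 yrs; D_mod = 7.88226/(1+0.1125) = 7.08518 yrs.
ΔP/P ≈ -D_mod · Δy = -7.08518 × (-0.0225) = +0.159416 = +15.9416%.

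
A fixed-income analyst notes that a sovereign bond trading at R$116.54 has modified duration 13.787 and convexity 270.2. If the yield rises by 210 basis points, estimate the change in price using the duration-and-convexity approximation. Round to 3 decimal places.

Duration effect: -D_mod·Δy = -13.787 × (+0.021) = -0.289527
Convexity effect: ½·C·(Δy)² = 0.5 × 270.2 × (0.021)² = +0.0595791
ΔP/P ≈ -0.289527 + 0.0595791 = -0.2299479
ΔP ≈ 116.54 × (-0.2299479) = -26.798128266.

-R$26.798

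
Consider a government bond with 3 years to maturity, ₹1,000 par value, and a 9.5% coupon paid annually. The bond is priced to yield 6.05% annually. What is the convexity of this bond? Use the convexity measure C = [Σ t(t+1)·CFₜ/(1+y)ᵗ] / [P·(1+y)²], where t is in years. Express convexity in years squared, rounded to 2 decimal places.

With y = 0.0605:
  t   CF        PV=CF/(1+0.0605)^t    t·PV        t(t+1)·PV
  1        95.00        89.5804        89.5804         179.1608
  2        95.00        84.4700       168.9399         506.8197
  3     1,095.00       918.0833     2,754.2500      11,016.9999
  Σ                  1,092.1337     3,012.7703      11,702.9804
P = 1,092.1337.
Convexity = Σ t(t+1)·PV / [P·(1+y)²] = 11,702.9804 / (1,092.1337 × 1.124660) = 9.52795.

9.53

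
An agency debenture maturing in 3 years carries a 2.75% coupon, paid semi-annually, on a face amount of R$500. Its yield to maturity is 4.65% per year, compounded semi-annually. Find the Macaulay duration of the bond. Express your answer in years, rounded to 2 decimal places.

Periodic yield y = 0.02325. Discount each cash flow and weight by its period:
  t   CF        PV=CF/(1+0.02325)^t    t·PV
  1        6.875         6.7188         6.7188
  2        6.875         6.5661        13.1323
  3        6.875         6.4169        19.2508
  4        6.875         6.2711        25.0845
  5        6.875         6.1286        30.6432
  6      506.875       441.5810     2,649.4858
  Σ                    473.6826     2,744.3154
Price P = Σ PV = 473.6826.
Macaulay duration = Σ(t·PV) / P = 2,744.3154 / 473.6826 = 5.79357 half-year periods.
In years: 5.79357 / 2 = 2.89679 years.

2.90 years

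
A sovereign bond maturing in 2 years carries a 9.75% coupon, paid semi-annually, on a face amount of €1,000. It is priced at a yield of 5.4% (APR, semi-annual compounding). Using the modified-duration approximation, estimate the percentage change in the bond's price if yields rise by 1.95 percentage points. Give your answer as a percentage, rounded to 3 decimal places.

-3.552%

Periodic yield y = 0.027. Modified duration first:
  t   CF        PV=CF/(1+0.027)^t    t·PV
  1        48.75        47.4684        47.4684
  2        48.75        46.2204        92.4408
  3        48.75        45.0053       135.0158
  4     1,048.75       942.7362     3,770.9449
  Σ                  1,081.4303     4,045.8699
P = 1,081.4303; D_Mac = 3.74122 half-year periods = 1.87061 yrs; D_mod = 1.87061/(1+0.027) = 1.82143 yrs.
ΔP/P ≈ -D_mod · Δy = -1.82143 × (+0.0195) = -0.035518 = -3.5518%.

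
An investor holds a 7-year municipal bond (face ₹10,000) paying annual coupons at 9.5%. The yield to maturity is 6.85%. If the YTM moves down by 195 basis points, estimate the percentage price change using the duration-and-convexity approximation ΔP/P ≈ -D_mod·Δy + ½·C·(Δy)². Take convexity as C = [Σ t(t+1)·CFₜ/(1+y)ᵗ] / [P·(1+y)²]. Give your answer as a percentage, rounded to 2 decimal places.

+10.77%

With y = 0.0685:
  t   CF        PV=CF/(1+0.0685)^t    t·PV        t(t+1)·PV
  1       950.00       889.0969       889.0969       1,778.1937
  2       950.00       832.0981     1,664.1963       4,992.5889
  3       950.00       778.7535     2,336.2606       9,345.0423
  4       950.00       728.8288     2,915.3150      14,576.5751
  5       950.00       682.1046     3,410.5230      20,463.1377
  6       950.00       638.3758     3,830.2551      26,811.7855
  7    10,950.00     6,886.4030    48,204.8209     385,638.5673
  Σ                 11,435.6607    63,250.4677     463,605.8905
P = 11,435.6607; D_Mac = 5.53098 yrs; D_mod = 5.17640 yrs; C = 35.50902.
Duration effect: -5.17640 × (-0.0195) = +0.100940
Convexity effect: 0.5 × 35.50902 × (-0.0195)² = +0.0067512
ΔP/P ≈ +0.100940 + 0.0067512 = +0.107691 = +10.7691%.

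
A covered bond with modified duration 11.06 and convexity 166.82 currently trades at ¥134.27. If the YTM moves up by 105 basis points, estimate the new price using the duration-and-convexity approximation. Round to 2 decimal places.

Duration effect: -D_mod·Δy = -11.06 × (+0.0105) = -0.116130
Convexity effect: ½·C·(Δy)² = 0.5 × 166.82 × (0.0105)² = +0.0091959525
ΔP/P ≈ -0.116130 + 0.0091959525 = -0.1069340475
New price ≈ 134.27 × (1 - 0.1069340475) = 119.911965442175.

¥119.91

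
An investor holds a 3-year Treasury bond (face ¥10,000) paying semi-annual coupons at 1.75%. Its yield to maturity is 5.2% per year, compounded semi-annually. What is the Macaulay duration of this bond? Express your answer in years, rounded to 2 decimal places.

2.93 years

Periodic yield y = 0.026. Discount each cash flow and weight by its period:
  t   CF        PV=CF/(1+0.026)^t    t·PV
  1        87.50        85.2827        85.2827
  2        87.50        83.1215       166.2430
  3        87.50        81.0151       243.0453
  4        87.50        78.9621       315.8483
  5        87.50        76.9611       384.8055
  6    10,087.50     8,647.6755    51,886.0528
  Σ                  9,053.0179    53,081.2776
Price P = Σ PV = 9,053.0179.
Macaulay duration = Σ(t·PV) / P = 53,081.2776 / 9,053.0179 = 5.86338 half-year periods.
In years: 5.86338 / 2 = 2.93169 years.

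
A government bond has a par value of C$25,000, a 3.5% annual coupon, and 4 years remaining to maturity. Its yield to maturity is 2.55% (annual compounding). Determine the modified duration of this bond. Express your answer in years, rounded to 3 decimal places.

Periodic yield y = 0.0255. First find Macaulay duration:
  t   CF        PV=CF/(1+0.0255)^t    t·PV
  1       875.00       853.2423       853.2423
  2       875.00       832.0257     1,664.0513
  3       875.00       811.3366     2,434.0098
  4    25,875.00    23,395.7892    93,583.1568
  Σ                 25,892.3938    98,534.4602
P = 25,892.3938; Macaulay duration = 98,534.4602 / 25,892.3938 = 3.80554 years.
Modified duration = D_Mac / (1 + y) = 3.80554 / 1.0255 = 3.71091 years.

3.711 years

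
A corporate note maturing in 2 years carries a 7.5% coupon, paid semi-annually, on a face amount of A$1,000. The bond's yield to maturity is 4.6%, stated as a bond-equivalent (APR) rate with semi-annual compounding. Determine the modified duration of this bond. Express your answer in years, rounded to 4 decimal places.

1.8546 years

Periodic yield y = 0.023. First find Macaulay duration:
  t   CF        PV=CF/(1+0.023)^t    t·PV
  1        37.50        36.6569        36.6569
  2        37.50        35.8327        71.6655
  3        37.50        35.0271       105.0813
  4     1,037.50       947.2957     3,789.1828
  Σ                  1,054.8125     4,002.5866
P = 1,054.8125; Macaulay duration = 4,002.5866 / 1,054.8125 = 3.79460 half-year periods = 1.89730 years.
Modified duration = D_Mac / (1 + y) = 1.89730 / 1.023 = 1.85464 years.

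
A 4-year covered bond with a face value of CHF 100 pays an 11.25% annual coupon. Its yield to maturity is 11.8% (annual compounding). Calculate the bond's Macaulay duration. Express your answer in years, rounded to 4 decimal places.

3.4280 years

Periodic yield y = 0.118. Discount each cash flow and weight by its year:
  t   CF        PV=CF/(1+0.118)^t    t·PV
  1        11.25        10.0626        10.0626
  2        11.25         9.0005        18.0011
  3        11.25         8.0506        24.1517
  4       111.25        71.2087       284.8346
  Σ                     98.3224       337.0501
Price P = Σ PV = 98.3224.
Macaulay duration = Σ(t·PV) / P = 337.0501 / 98.3224 = 3.42801 years.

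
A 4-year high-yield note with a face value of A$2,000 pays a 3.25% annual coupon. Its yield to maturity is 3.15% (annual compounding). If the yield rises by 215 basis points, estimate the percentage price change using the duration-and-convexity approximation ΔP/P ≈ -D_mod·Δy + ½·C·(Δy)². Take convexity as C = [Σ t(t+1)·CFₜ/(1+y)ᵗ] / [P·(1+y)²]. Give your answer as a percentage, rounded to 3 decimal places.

With y = 0.0315:
  t   CF        PV=CF/(1+0.0315)^t    t·PV        t(t+1)·PV
  1        65.00        63.0150        63.0150         126.0301
  2        65.00        61.0907       122.1813         366.5440
  3        65.00        59.2251       177.6752         710.7010
  4     2,065.00     1,824.0768     7,296.3073      36,481.5366
  Σ                  2,007.4076     7,659.1789      37,684.8116
P = 2,007.4076; D_Mac = 3.81546 yrs; D_mod = 3.69894 yrs; C = 17.64381.
Duration effect: -3.69894 × (+0.0215) = -0.079527
Convexity effect: 0.5 × 17.64381 × (0.0215)² = +0.0040779
ΔP/P ≈ -0.079527 + 0.0040779 = -0.075449 = -7.5449%.

-7.545%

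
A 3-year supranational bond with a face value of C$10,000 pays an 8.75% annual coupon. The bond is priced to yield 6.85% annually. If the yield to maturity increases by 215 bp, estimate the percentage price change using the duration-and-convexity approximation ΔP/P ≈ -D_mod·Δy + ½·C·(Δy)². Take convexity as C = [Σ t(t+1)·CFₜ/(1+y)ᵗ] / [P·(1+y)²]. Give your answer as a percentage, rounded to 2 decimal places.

With y = 0.0685:
  t   CF        PV=CF/(1+0.0685)^t    t·PV        t(t+1)·PV
  1       875.00       818.9050       818.9050       1,637.8100
  2       875.00       766.4062     1,532.8124       4,598.4371
  3    10,875.00     8,914.6785    26,744.0355     106,976.1422
  Σ                 10,499.9897    29,095.7529     113,212.3893
P = 10,499.9897; D_Mac = 2.77103 yrs; D_mod = 2.59338 yrs; C = 9.44400.
Duration effect: -2.59338 × (+0.0215) = -0.055758
Convexity effect: 0.5 × 9.44400 × (0.0215)² = +0.0021827
ΔP/P ≈ -0.055758 + 0.0021827 = -0.053575 = -5.3575%.

-5.36%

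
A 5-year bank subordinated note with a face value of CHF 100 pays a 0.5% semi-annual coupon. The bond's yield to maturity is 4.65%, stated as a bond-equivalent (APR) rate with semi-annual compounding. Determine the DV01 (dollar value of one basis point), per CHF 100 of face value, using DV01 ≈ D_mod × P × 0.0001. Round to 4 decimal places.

CHF 0.0394

Periodic yield y = 0.02325.
  t   CF        PV=CF/(1+0.02325)^t    t·PV
  1         0.25         0.2443         0.2443
  2         0.25         0.2388         0.4775
  3         0.25         0.2333         0.7000
  4         0.25         0.2280         0.9122
  5         0.25         0.2229         1.1143
  6         0.25         0.2178         1.3068
  7         0.25         0.2128         1.4899
  8         0.25         0.2080         1.6641
  9         0.25         0.2033         1.8296
  10      100.25        79.6649       796.6487
  Σ                     81.6741       806.3874
P = 81.6741; D_Mac = 9.87323 half-year periods = 4.93661 yrs; D_mod = 4.82445 yrs.
DV01 ≈ 4.82445 × 81.6741 × 0.0001 = 0.039403.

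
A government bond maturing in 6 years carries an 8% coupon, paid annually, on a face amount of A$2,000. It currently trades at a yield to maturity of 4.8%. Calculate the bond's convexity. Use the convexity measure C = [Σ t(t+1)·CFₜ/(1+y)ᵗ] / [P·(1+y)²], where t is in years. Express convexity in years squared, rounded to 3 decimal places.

With y = 0.048:
  t   CF        PV=CF/(1+0.048)^t    t·PV        t(t+1)·PV
  1       160.00       152.6718       152.6718         305.3435
  2       160.00       145.6792       291.3583         874.0749
  3       160.00       139.0068       417.0205       1,668.0819
  4       160.00       132.6401       530.5604       2,652.8021
  5       160.00       126.5650       632.8249       3,796.9495
  6     2,160.00     1,630.3695     9,782.2173      68,475.5211
  Σ                  2,326.9324    11,806.6532      77,772.7730
P = 2,326.9324.
Convexity = Σ t(t+1)·PV / [P·(1+y)²] = 77,772.7730 / (2,326.9324 × 1.098304) = 30.43135.

30.431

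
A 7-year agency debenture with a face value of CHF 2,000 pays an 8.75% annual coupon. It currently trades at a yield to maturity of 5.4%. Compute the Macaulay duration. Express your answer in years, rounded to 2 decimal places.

5.66 years

Periodic yield y = 0.054. Discount each cash flow and weight by its year:
  t   CF        PV=CF/(1+0.054)^t    t·PV
  1       175.00       166.0342       166.0342
  2       175.00       157.5277       315.0553
  3       175.00       149.4570       448.3710
  4       175.00       141.7998       567.1992
  5       175.00       134.5349       672.6746
  6       175.00       127.6422       765.8534
  7     2,175.00     1,505.1334    10,535.9336
  Σ                  2,382.1291    13,471.1212
Price P = Σ PV = 2,382.1291.
Macaulay duration = Σ(t·PV) / P = 13,471.1212 / 2,382.1291 = 5.65508 years.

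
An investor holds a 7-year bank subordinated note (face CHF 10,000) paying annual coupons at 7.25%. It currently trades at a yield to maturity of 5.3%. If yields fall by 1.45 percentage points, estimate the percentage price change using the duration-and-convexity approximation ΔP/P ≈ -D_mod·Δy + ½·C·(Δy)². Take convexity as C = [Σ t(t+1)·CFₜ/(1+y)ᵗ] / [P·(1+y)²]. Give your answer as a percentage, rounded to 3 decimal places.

With y = 0.053:
  t   CF        PV=CF/(1+0.053)^t    t·PV        t(t+1)·PV
  1       725.00       688.5090       688.5090       1,377.0180
  2       725.00       653.8547     1,307.7094       3,923.1283
  3       725.00       620.9447     1,862.8340       7,451.3359
  4       725.00       589.6910     2,358.7641      11,793.8206
  5       725.00       560.0105     2,800.0524      16,800.3143
  6       725.00       531.8238     3,190.9429      22,336.6001
  7    10,725.00     7,471.3435    52,299.4043     418,395.2348
  Σ                 11,116.1772    64,508.2161     482,077.4520
P = 11,116.1772; D_Mac = 5.80309 yrs; D_mod = 5.51101 yrs; C = 39.11151.
Duration effect: -5.51101 × (-0.0145) = +0.079910
Convexity effect: 0.5 × 39.11151 × (-0.0145)² = +0.0041116
ΔP/P ≈ +0.079910 + 0.0041116 = +0.084021 = +8.4021%.

+8.402%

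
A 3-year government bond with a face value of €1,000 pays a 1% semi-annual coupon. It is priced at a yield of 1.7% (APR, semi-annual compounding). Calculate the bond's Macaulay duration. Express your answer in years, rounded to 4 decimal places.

2.9625 years

Periodic yield y = 0.0085. Discount each cash flow and weight by its period:
  t   CF        PV=CF/(1+0.0085)^t    t·PV
  1         5.00         4.9579         4.9579
  2         5.00         4.9161         9.8321
  3         5.00         4.8746        14.6239
  4         5.00         4.8336        19.3342
  5         5.00         4.7928        23.9641
  6     1,005.00       955.2359     5,731.4155
  Σ                    979.6109     5,804.1277
Price P = Σ PV = 979.6109.
Macaulay duration = Σ(t·PV) / P = 5,804.1277 / 979.6109 = 5.92493 half-year periods.
In years: 5.92493 / 2 = 2.96247 years.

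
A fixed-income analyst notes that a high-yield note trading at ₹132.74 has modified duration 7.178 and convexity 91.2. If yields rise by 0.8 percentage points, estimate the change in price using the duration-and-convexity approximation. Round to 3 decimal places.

Duration effect: -D_mod·Δy = -7.178 × (+0.008) = -0.057424
Convexity effect: ½·C·(Δy)² = 0.5 × 91.2 × (0.008)² = +0.0029184
ΔP/P ≈ -0.057424 + 0.0029184 = -0.0545056
ΔP ≈ 132.74 × (-0.0545056) = -7.235073344.

-₹7.235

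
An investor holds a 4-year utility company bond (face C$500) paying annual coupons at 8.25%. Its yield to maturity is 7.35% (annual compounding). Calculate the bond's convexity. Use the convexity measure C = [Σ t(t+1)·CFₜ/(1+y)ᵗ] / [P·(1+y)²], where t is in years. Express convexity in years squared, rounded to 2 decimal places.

14.90

With y = 0.0735:
  t   CF        PV=CF/(1+0.0735)^t    t·PV        t(t+1)·PV
  1        41.25        38.4257        38.4257          76.8514
  2        41.25        35.7948        71.5896         214.7688
  3        41.25        33.3440       100.0320         400.1281
  4       541.25       407.5583     1,630.2331       8,151.1655
  Σ                    515.1228     1,840.2804       8,842.9138
P = 515.1228.
Convexity = Σ t(t+1)·PV / [P·(1+y)²] = 8,842.9138 / (515.1228 × 1.152402) = 14.89637.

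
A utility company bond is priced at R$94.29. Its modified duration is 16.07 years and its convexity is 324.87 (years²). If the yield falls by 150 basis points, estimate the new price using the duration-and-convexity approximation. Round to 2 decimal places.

Duration effect: -D_mod·Δy = -16.07 × (-0.015) = +0.241050
Convexity effect: ½·C·(Δy)² = 0.5 × 324.87 × (-0.015)² = +0.036547875
ΔP/P ≈ +0.241050 + 0.036547875 = +0.277597875
New price ≈ 94.29 × (1 + 0.277597875) = 120.46470363375.

R$120.46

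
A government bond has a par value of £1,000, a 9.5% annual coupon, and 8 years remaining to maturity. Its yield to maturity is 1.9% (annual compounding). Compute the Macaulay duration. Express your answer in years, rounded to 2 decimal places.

Periodic yield y = 0.019. Discount each cash flow and weight by its year:
  t   CF        PV=CF/(1+0.019)^t    t·PV
  1        95.00        93.2287        93.2287
  2        95.00        91.4903       182.9807
  3        95.00        89.7844       269.3533
  4        95.00        88.1103       352.4414
  5        95.00        86.4675       432.3373
  6        95.00        84.8552       509.1312
  7        95.00        83.2730       582.9111
  8     1,095.00       941.9344     7,535.4750
  Σ                  1,559.1438     9,957.8587
Price P = Σ PV = 1,559.1438.
Macaulay duration = Σ(t·PV) / P = 9,957.8587 / 1,559.1438 = 6.38675 years.

6.39 years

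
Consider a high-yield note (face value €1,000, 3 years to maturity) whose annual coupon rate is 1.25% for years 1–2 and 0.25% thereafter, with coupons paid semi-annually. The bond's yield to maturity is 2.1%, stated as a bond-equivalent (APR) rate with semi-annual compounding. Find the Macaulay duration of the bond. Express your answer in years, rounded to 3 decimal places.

Periodic yield y = 0.0105. Discount each cash flow and weight by its period:
  t   CF        PV=CF/(1+0.0105)^t    t·PV
  1         6.25         6.1851         6.1851
  2         6.25         6.1208        12.2416
  3         6.25         6.0572        18.1716
  4         6.25         5.9942        23.9770
  5         1.25         1.1864         5.9320
  6     1,001.25       940.4260     5,642.5559
  Σ                    965.9697     5,709.0631
Price P = Σ PV = 965.9697.
Macaulay duration = Σ(t·PV) / P = 5,709.0631 / 965.9697 = 5.91019 half-year periods.
In years: 5.91019 / 2 = 2.95509 years.

2.955 years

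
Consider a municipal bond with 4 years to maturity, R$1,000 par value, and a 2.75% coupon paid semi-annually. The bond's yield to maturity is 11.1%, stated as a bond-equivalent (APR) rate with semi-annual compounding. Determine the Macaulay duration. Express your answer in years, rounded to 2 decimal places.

3.78 years

Periodic yield y = 0.0555. Discount each cash flow and weight by its period:
  t   CF        PV=CF/(1+0.0555)^t    t·PV
  1        13.75        13.0270        13.0270
  2        13.75        12.3420        24.6840
  3        13.75        11.6931        35.0792
  4        13.75        11.0782        44.3129
  5        13.75        10.4957        52.4785
  6        13.75         9.9438        59.6629
  7        13.75         9.4210        65.9467
  8     1,013.75       658.0592     5,264.4736
  Σ                    736.0600     5,559.6648
Price P = Σ PV = 736.0600.
Macaulay duration = Σ(t·PV) / P = 5,559.6648 / 736.0600 = 7.55328 half-year periods.
In years: 7.55328 / 2 = 3.77664 years.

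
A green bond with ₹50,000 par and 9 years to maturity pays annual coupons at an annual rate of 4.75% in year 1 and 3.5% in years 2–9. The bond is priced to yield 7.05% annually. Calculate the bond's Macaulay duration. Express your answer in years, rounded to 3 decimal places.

Periodic yield y = 0.0705. Discount each cash flow and weight by its year:
  t   CF        PV=CF/(1+0.0705)^t    t·PV
  1     2,375.00     2,218.5894     2,218.5894
  2     1,750.00     1,527.0903     3,054.1805
  3     1,750.00     1,426.5206     4,279.5617
  4     1,750.00     1,332.5741     5,330.2963
  5     1,750.00     1,244.8146     6,224.0732
  6     1,750.00     1,162.8348     6,977.0088
  7     1,750.00     1,086.2539     7,603.7773
  8     1,750.00     1,014.7164     8,117.7311
  9    51,750.00    28,030.4655   252,274.1891
  Σ                 39,043.8595   296,079.4075
Price P = Σ PV = 39,043.8595.
Macaulay duration = Σ(t·PV) / P = 296,079.4075 / 39,043.8595 = 7.58325 years.

7.583 years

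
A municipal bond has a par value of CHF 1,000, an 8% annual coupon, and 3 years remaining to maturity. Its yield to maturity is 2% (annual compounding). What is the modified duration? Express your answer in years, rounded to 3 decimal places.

Periodic yield y = 0.02. First find Macaulay duration:
  t   CF        PV=CF/(1+0.02)^t    t·PV
  1        80.00        78.4314        78.4314
  2        80.00        76.8935       153.7870
  3     1,080.00     1,017.7081     3,053.1244
  Σ                  1,173.0330     3,285.3427
P = 1,173.0330; Macaulay duration = 3,285.3427 / 1,173.0330 = 2.80072 years.
Modified duration = D_Mac / (1 + y) = 2.80072 / 1.02 = 2.74581 years.

2.746 years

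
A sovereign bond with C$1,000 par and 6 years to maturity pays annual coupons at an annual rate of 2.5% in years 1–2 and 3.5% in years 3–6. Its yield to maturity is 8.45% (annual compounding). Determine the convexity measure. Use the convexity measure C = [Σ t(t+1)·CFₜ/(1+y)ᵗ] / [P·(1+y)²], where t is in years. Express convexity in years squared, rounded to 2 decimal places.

31.95

With y = 0.0845:
  t   CF        PV=CF/(1+0.0845)^t    t·PV        t(t+1)·PV
  1        25.00        23.0521        23.0521          46.1042
  2        25.00        21.2560        42.5119         127.5358
  3        35.00        27.4397        82.3191         329.2764
  4        35.00        25.3017       101.2068         506.0341
  5        35.00        23.3303       116.6515         699.9089
  6     1,035.00       636.1551     3,816.9306      26,718.5141
  Σ                    756.5349     4,182.6720      28,427.3736
P = 756.5349.
Convexity = Σ t(t+1)·PV / [P·(1+y)²] = 28,427.3736 / (756.5349 × 1.176140) = 31.94837.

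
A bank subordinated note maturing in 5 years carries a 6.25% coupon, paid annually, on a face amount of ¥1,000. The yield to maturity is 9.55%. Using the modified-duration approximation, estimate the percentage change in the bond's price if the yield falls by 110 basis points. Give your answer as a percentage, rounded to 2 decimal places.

+4.42%

Periodic yield y = 0.0955. Modified duration first:
  t   CF        PV=CF/(1+0.0955)^t    t·PV
  1        62.50        57.0516        57.0516
  2        62.50        52.0781       104.1562
  3        62.50        47.5382       142.6146
  4        62.50        43.3941       173.5763
  5     1,062.50       673.3906     3,366.9528
  Σ                    873.4526     3,844.3516
P = 873.4526; D_Mac = 4.40133 yrs; D_mod = 4.40133/(1+0.0955) = 4.01764 yrs.
ΔP/P ≈ -D_mod · Δy = -4.01764 × (-0.011) = +0.044194 = +4.4194%.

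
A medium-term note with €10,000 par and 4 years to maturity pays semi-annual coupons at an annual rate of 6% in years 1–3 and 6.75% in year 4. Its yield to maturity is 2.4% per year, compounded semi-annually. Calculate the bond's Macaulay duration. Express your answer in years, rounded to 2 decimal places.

3.64 years

Periodic yield y = 0.012. Discount each cash flow and weight by its period:
  t   CF        PV=CF/(1+0.012)^t    t·PV
  1       300.00       296.4427       296.4427
  2       300.00       292.9276       585.8551
  3       300.00       289.4541       868.3623
  4       300.00       286.0218     1,144.0874
  5       300.00       282.6303     1,413.1514
  6       300.00       279.2789     1,675.6736
  7       337.50       310.4632     2,173.2427
  8    10,337.50     9,396.6148    75,172.9181
  Σ                 11,433.8334    83,329.7334
Price P = Σ PV = 11,433.8334.
Macaulay duration = Σ(t·PV) / P = 83,329.7334 / 11,433.8334 = 7.28800 half-year periods.
In years: 7.28800 / 2 = 3.64400 years.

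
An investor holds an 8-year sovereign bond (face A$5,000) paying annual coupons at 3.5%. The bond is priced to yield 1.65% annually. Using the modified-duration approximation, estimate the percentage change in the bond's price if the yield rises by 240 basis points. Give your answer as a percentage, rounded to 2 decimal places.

Periodic yield y = 0.0165. Modified duration first:
  t   CF        PV=CF/(1+0.0165)^t    t·PV
  1       175.00       172.1594       172.1594
  2       175.00       169.3649       338.7297
  3       175.00       166.6157       499.8471
  4       175.00       163.9112       655.6446
  5       175.00       161.2505       806.2526
  6       175.00       158.6331       951.7985
  7       175.00       156.0581     1,092.4068
  8     5,175.00     4,539.9523    36,319.6184
  Σ                  5,687.9451    40,836.4571
P = 5,687.9451; D_Mac = 7.17947 yrs; D_mod = 7.17947/(1+0.0165) = 7.06294 yrs.
ΔP/P ≈ -D_mod · Δy = -7.06294 × (+0.024) = -0.169510 = -16.9510%.

-16.95%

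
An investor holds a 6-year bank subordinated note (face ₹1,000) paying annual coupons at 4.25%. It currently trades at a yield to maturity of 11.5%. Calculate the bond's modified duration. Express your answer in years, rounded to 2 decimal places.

Periodic yield y = 0.115. First find Macaulay duration:
  t   CF        PV=CF/(1+0.115)^t    t·PV
  1        42.50        38.1166        38.1166
  2        42.50        34.1853        68.3706
  3        42.50        30.6594        91.9783
  4        42.50        27.4973       109.9891
  5        42.50        24.6612       123.3061
  6     1,042.50       542.5339     3,255.2032
  Σ                    697.6537     3,686.9639
P = 697.6537; Macaulay duration = 3,686.9639 / 697.6537 = 5.28481 years.
Modified duration = D_Mac / (1 + y) = 5.28481 / 1.115 = 4.73974 years.

4.74 years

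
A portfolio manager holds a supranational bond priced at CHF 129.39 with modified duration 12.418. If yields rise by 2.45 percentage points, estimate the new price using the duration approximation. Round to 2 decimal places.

Duration approximation: ΔP/P ≈ -D_mod · Δy = -12.418 × (+0.0245) = -0.304241.
New price ≈ 129.39 × (1 - 0.304241) = 90.02425701.

CHF 90.02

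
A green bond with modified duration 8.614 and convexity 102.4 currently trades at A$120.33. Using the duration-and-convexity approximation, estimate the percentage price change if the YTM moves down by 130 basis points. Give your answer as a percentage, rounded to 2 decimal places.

+12.06%

Duration effect: -D_mod·Δy = -8.614 × (-0.013) = +0.111982
Convexity effect: ½·C·(Δy)² = 0.5 × 102.4 × (-0.013)² = +0.0086528
ΔP/P ≈ +0.111982 + 0.0086528 = +0.1206348
= +12.06348%.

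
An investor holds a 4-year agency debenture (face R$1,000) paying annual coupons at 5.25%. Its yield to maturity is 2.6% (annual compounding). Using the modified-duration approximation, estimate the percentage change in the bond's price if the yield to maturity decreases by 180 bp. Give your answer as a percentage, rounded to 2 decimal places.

Periodic yield y = 0.026. Modified duration first:
  t   CF        PV=CF/(1+0.026)^t    t·PV
  1        52.50        51.1696        51.1696
  2        52.50        49.8729        99.7458
  3        52.50        48.6091       145.8272
  4     1,052.50       949.8011     3,799.2043
  Σ                  1,099.4526     4,095.9469
P = 1,099.4526; D_Mac = 3.72544 yrs; D_mod = 3.72544/(1+0.026) = 3.63103 yrs.
ΔP/P ≈ -D_mod · Δy = -3.63103 × (-0.018) = +0.065359 = +6.5359%.

+6.54%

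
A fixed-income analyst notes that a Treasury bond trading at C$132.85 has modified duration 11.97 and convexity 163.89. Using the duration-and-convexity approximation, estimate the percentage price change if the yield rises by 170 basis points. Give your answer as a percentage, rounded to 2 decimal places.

-17.98%

Duration effect: -D_mod·Δy = -11.97 × (+0.017) = -0.203490
Convexity effect: ½·C·(Δy)² = 0.5 × 163.89 × (0.017)² = +0.023682105
ΔP/P ≈ -0.203490 + 0.023682105 = -0.179807895
= -17.9807895%.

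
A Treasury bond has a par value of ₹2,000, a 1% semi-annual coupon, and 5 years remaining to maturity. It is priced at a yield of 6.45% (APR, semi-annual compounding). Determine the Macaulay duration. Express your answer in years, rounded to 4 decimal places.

Periodic yield y = 0.03225. Discount each cash flow and weight by its period:
  t   CF        PV=CF/(1+0.03225)^t    t·PV
  1        10.00         9.6876         9.6876
  2        10.00         9.3849        18.7698
  3        10.00         9.0917        27.2751
  4        10.00         8.8077        35.2306
  5        10.00         8.5325        42.6624
  6        10.00         8.2659        49.5955
  7        10.00         8.0077        56.0536
  8        10.00         7.7575        62.0599
  9        10.00         7.5151        67.6361
  10    2,010.00     1,463.3464    14,633.4639
  Σ                  1,540.3969    15,002.4346
Price P = Σ PV = 1,540.3969.
Macaulay duration = Σ(t·PV) / P = 15,002.4346 / 1,540.3969 = 9.73933 half-year periods.
In years: 9.73933 / 2 = 4.86967 years.

4.8697 years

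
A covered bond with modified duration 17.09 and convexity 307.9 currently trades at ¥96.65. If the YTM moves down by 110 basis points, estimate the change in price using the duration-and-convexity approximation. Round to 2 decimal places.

+¥19.97

Duration effect: -D_mod·Δy = -17.09 × (-0.011) = +0.187990
Convexity effect: ½·C·(Δy)² = 0.5 × 307.9 × (-0.011)² = +0.01862795
ΔP/P ≈ +0.187990 + 0.01862795 = +0.20661795
ΔP ≈ 96.65 × (+0.20661795) = +19.9696248675.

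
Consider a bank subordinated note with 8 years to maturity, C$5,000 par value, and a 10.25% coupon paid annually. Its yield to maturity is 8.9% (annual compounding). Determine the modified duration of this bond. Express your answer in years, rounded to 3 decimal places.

Periodic yield y = 0.089. First find Macaulay duration:
  t   CF        PV=CF/(1+0.089)^t    t·PV
  1       512.50       470.6152       470.6152
  2       512.50       432.1536       864.3072
  3       512.50       396.8352     1,190.5057
  4       512.50       364.4033     1,457.6134
  5       512.50       334.6220     1,673.1099
  6       512.50       307.2745     1,843.6473
  7       512.50       282.1621     1,975.1348
  8     5,512.50     2,786.9268    22,295.4145
  Σ                  5,374.9929    31,770.3481
P = 5,374.9929; Macaulay duration = 31,770.3481 / 5,374.9929 = 5.91077 years.
Modified duration = D_Mac / (1 + y) = 5.91077 / 1.089 = 5.42770 years.

5.428 years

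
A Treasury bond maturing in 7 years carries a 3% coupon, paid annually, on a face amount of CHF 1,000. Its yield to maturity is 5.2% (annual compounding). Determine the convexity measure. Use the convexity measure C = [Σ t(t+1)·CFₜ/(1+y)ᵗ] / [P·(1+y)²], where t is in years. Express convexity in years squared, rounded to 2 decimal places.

With y = 0.052:
  t   CF        PV=CF/(1+0.052)^t    t·PV        t(t+1)·PV
  1        30.00        28.5171        28.5171          57.0342
  2        30.00        27.1075        54.2150         162.6451
  3        30.00        25.7676        77.3028         309.2112
  4        30.00        24.4939        97.9757         489.8784
  5        30.00        23.2832       116.4160         698.4958
  6        30.00        22.1323       132.7939         929.5572
  7     1,030.00       722.3157     5,056.2098      40,449.6784
  Σ                    873.6173     5,563.4303      43,096.5004
P = 873.6173.
Convexity = Σ t(t+1)·PV / [P·(1+y)²] = 43,096.5004 / (873.6173 × 1.106704) = 44.57479.

44.57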